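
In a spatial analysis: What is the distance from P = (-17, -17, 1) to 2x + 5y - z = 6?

distance = |a·x₀ + b·y₀ + c·z₀ - d| / √(a² + b² + c²)
  = |2·(-17) + 5·(-17) + (-1)·1 - 6| / √(2² + 5² + (-1)²)
  = |-34 - 85 - 1 - 6| / √(4 + 25 + 1)
  = |-126| / √30
  = 126 / 5.477
  ≈ 23

23


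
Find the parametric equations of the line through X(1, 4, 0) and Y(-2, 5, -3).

Direction vector d = Y - X = (-2 - 1, 5 - 4, -3 + 0) = (-3, 1, -3)
Parametric form r = X + t·d:
x = 1 - 3t, y = 4 + t, z = 0 - 3t

x = 1 - 3t, y = 4 + t, z = 0 - 3t


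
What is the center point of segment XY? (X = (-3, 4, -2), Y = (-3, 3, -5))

M = ((x₁+x₂)/2, (y₁+y₂)/2, (z₁+z₂)/2)
  = ((-3 - 3)/2, (4 + 3)/2, (-2 - 5)/2)
  = (-6/2, 7/2, -7/2)
  = (-3, 3.5, -3.5)

(-3, 3.5, -3.5)


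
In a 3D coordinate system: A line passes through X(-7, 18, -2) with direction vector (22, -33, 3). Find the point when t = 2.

P(t) = X + t·d
  = (-7 + 22·2, 18 + (-33)·2, -2 + 3·2)
  = (-7 + 44, 18 - 66, -2 + 6)
  = (37, -48, 4)

(37, -48, 4)


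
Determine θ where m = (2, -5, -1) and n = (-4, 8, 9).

m·n = 2·(-4) + (-5)·8 + (-1)·9 = -8 - 40 - 9 = -57
|m| = √(2² + (-5)² + (-1)²) = √30 ≈ 5.477
|n| = √((-4)² + 8² + 9²) = √161 ≈ 12.69
cos θ = (m·n)/(|m||n|) = -57/(5.477·12.69) ≈ -0.8202
θ = arccos(-0.8202) ≈ 145.1°

145.1°


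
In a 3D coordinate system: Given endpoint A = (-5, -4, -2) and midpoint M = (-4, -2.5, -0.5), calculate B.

B = 2M - A
  = (2·(-4) - (-5), 2·(-2.5) - (-4), 2·(-0.5) - (-2))
  = (-8 + 5, -5 + 4, -1 + 2)
  = (-3, -1, 1)

(-3, -1, 1)


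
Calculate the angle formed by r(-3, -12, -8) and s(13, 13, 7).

r·s = (-3)·13 + (-12)·13 + (-8)·7 = -39 - 156 - 56 = -251
|r| = √((-3)² + (-12)² + (-8)²) = √217 ≈ 14.73
|s| = √(13² + 13² + 7²) = √387 ≈ 19.67
cos θ = (r·s)/(|r||s|) = -251/(14.73·19.67) ≈ -0.8661
θ = arccos(-0.8661) ≈ 150°

150°


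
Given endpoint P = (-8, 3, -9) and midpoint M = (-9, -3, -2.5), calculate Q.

Q = 2M - P
  = (2·(-9) - (-8), 2·(-3) - 3, 2·(-2.5) - (-9))
  = (-18 + 8, -6 - 3, -5 + 9)
  = (-10, -9, 4)

(-10, -9, 4)


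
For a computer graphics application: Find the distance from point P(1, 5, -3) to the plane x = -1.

distance = |a·x₀ + b·y₀ + c·z₀ - d| / √(a² + b² + c²)
  = |1·1 + 0·5 + 0·(-3) - (-1)| / √(1² + 0² + 0²)
  = |1 + 0 + 0 + 1| / √(1 + 0 + 0)
  = |2| / √1
  = 2 / 1
  ≈ 2

2


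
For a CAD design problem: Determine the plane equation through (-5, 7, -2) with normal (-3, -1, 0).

The plane through P with normal n = (a, b, c) satisfies n·(r - P) = 0,
i.e. ax + by + cz = a·x₀ + b·y₀ + c·z₀.
d = (-3)·(-5) + (-1)·7 + 0·(-2)
  = 15 - 7 + 0
  = 8
Equation: -3x - y = 8

-3x - y = 8


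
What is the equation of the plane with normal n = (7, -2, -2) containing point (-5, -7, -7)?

The plane through P with normal n = (a, b, c) satisfies n·(r - P) = 0,
i.e. ax + by + cz = a·x₀ + b·y₀ + c·z₀.
d = 7·(-5) + (-2)·(-7) + (-2)·(-7)
  = -35 + 14 + 14
  = -7
Equation: 7x - 2y - 2z = -7

7x - 2y - 2z = -7


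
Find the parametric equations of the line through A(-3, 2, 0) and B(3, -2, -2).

Direction vector d = B - A = (3 + 3, -2 - 2, -2 + 0) = (6, -4, -2)
Parametric form r = A + t·d:
x = -3 + 6t, y = 2 - 4t, z = 0 - 2t

x = -3 + 6t, y = 2 - 4t, z = 0 - 2t


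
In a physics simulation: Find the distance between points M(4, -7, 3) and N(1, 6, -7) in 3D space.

d = √[(x₂-x₁)² + (y₂-y₁)² + (z₂-z₁)²]
  = √[(-3)² + 13² + (-10)²]
  = √[9 + 169 + 100]
  = √278
  ≈ 16.67

16.67


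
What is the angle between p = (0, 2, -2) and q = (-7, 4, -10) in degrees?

p·q = 0·(-7) + 2·4 + (-2)·(-10) = 0 + 8 + 20 = 28
|p| = √(0² + 2² + (-2)²) = √8 ≈ 2.828
|q| = √((-7)² + 4² + (-10)²) = √165 ≈ 12.85
cos θ = (p·q)/(|p||q|) = 28/(2.828·12.85) ≈ 0.7707
θ = arccos(0.7707) ≈ 39.59°

39.59°


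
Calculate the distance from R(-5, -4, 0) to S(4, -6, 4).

d = √[(x₂-x₁)² + (y₂-y₁)² + (z₂-z₁)²]
  = √[9² + (-2)² + 4²]
  = √[81 + 4 + 16]
  = √101
  ≈ 10.05

10.05


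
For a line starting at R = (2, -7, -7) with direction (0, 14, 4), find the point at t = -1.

P(t) = R + t·d
  = (2 + 0·(-1), -7 + 14·(-1), -7 + 4·(-1))
  = (2 + 0, -7 - 14, -7 - 4)
  = (2, -21, -11)

(2, -21, -11)


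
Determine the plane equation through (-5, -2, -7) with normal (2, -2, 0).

The plane through P with normal n = (a, b, c) satisfies n·(r - P) = 0,
i.e. ax + by + cz = a·x₀ + b·y₀ + c·z₀.
d = 2·(-5) + (-2)·(-2) + 0·(-7)
  = -10 + 4 + 0
  = -6
Equation: 2x - 2y = -6

2x - 2y = -6


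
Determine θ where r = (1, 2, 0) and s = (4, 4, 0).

r·s = 1·4 + 2·4 + 0·0 = 4 + 8 + 0 = 12
|r| = √(1² + 2² + 0²) = √5 ≈ 2.236
|s| = √(4² + 4² + 0²) = √32 ≈ 5.657
cos θ = (r·s)/(|r||s|) = 12/(2.236·5.657) ≈ 0.9487
θ = arccos(0.9487) ≈ 18.43°

18.43°


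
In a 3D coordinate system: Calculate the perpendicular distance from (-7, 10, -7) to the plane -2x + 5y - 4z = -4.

distance = |a·x₀ + b·y₀ + c·z₀ - d| / √(a² + b² + c²)
  = |(-2)·(-7) + 5·10 + (-4)·(-7) - (-4)| / √((-2)² + 5² + (-4)²)
  = |14 + 50 + 28 + 4| / √(4 + 25 + 16)
  = |96| / √45
  = 96 / 6.708
  ≈ 14.31

14.31


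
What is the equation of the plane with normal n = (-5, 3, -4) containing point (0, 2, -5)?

The plane through P with normal n = (a, b, c) satisfies n·(r - P) = 0,
i.e. ax + by + cz = a·x₀ + b·y₀ + c·z₀.
d = (-5)·0 + 3·2 + (-4)·(-5)
  = 0 + 6 + 20
  = 26
Equation: -5x + 3y - 4z = 26

-5x + 3y - 4z = 26


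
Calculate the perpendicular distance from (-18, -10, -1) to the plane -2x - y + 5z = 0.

distance = |a·x₀ + b·y₀ + c·z₀ - d| / √(a² + b² + c²)
  = |(-2)·(-18) + (-1)·(-10) + 5·(-1) - 0| / √((-2)² + (-1)² + 5²)
  = |36 + 10 - 5 + 0| / √(4 + 1 + 25)
  = |41| / √30
  = 41 / 5.477
  ≈ 7.486

7.486


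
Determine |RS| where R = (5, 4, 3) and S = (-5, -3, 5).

d = √[(x₂-x₁)² + (y₂-y₁)² + (z₂-z₁)²]
  = √[(-10)² + (-7)² + 2²]
  = √[100 + 49 + 4]
  = √153
  ≈ 12.37

12.37


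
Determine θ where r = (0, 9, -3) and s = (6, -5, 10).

r·s = 0·6 + 9·(-5) + (-3)·10 = 0 - 45 - 30 = -75
|r| = √(0² + 9² + (-3)²) = √90 ≈ 9.487
|s| = √(6² + (-5)² + 10²) = √161 ≈ 12.69
cos θ = (r·s)/(|r||s|) = -75/(9.487·12.69) ≈ -0.6231
θ = arccos(-0.6231) ≈ 128.5°

128.5°


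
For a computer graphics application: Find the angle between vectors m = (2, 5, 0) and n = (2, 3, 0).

m·n = 2·2 + 5·3 + 0·0 = 4 + 15 + 0 = 19
|m| = √(2² + 5² + 0²) = √29 ≈ 5.385
|n| = √(2² + 3² + 0²) = √13 ≈ 3.606
cos θ = (m·n)/(|m||n|) = 19/(5.385·3.606) ≈ 0.9785
θ = arccos(0.9785) ≈ 11.89°

11.89°


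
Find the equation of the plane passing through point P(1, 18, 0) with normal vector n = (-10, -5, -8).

The plane through P with normal n = (a, b, c) satisfies n·(r - P) = 0,
i.e. ax + by + cz = a·x₀ + b·y₀ + c·z₀.
d = (-10)·1 + (-5)·18 + (-8)·0
  = -10 - 90 + 0
  = -100
Equation: -10x - 5y - 8z = -100

-10x - 5y - 8z = -100


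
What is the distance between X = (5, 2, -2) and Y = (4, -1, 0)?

d = √[(x₂-x₁)² + (y₂-y₁)² + (z₂-z₁)²]
  = √[(-1)² + (-3)² + 2²]
  = √[1 + 9 + 4]
  = √14
  ≈ 3.742

3.742


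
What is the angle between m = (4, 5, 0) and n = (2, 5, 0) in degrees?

m·n = 4·2 + 5·5 + 0·0 = 8 + 25 + 0 = 33
|m| = √(4² + 5² + 0²) = √41 ≈ 6.403
|n| = √(2² + 5² + 0²) = √29 ≈ 5.385
cos θ = (m·n)/(|m||n|) = 33/(6.403·5.385) ≈ 0.957
θ = arccos(0.957) ≈ 16.86°

16.86°


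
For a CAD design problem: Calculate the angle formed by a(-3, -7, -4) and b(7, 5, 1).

a·b = (-3)·7 + (-7)·5 + (-4)·1 = -21 - 35 - 4 = -60
|a| = √((-3)² + (-7)² + (-4)²) = √74 ≈ 8.602
|b| = √(7² + 5² + 1²) = √75 ≈ 8.66
cos θ = (a·b)/(|a||b|) = -60/(8.602·8.66) ≈ -0.8054
θ = arccos(-0.8054) ≈ 143.6°

143.6°


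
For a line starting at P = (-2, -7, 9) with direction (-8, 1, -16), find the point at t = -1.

P(t) = P + t·d
  = (-2 + (-8)·(-1), -7 + 1·(-1), 9 + (-16)·(-1))
  = (-2 + 8, -7 - 1, 9 + 16)
  = (6, -8, 25)

(6, -8, 25)


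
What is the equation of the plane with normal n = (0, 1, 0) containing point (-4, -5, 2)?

The plane through P with normal n = (a, b, c) satisfies n·(r - P) = 0,
i.e. ax + by + cz = a·x₀ + b·y₀ + c·z₀.
d = 0·(-4) + 1·(-5) + 0·2
  = 0 - 5 + 0
  = -5
Equation: y = -5

y = -5


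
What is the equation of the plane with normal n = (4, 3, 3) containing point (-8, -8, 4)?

The plane through P with normal n = (a, b, c) satisfies n·(r - P) = 0,
i.e. ax + by + cz = a·x₀ + b·y₀ + c·z₀.
d = 4·(-8) + 3·(-8) + 3·4
  = -32 - 24 + 12
  = -44
Equation: 4x + 3y + 3z = -44

4x + 3y + 3z = -44


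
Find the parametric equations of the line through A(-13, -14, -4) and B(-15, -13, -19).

Direction vector d = B - A = (-15 + 13, -13 + 14, -19 + 4) = (-2, 1, -15)
Parametric form r = A + t·d:
x = -13 - 2t, y = -14 + t, z = -4 - 15t

x = -13 - 2t, y = -14 + t, z = -4 - 15t


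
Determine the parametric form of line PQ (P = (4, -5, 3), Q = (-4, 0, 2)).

Direction vector d = Q - P = (-4 - 4, 0 + 5, 2 - 3) = (-8, 5, -1)
Parametric form r = P + t·d:
x = 4 - 8t, y = -5 + 5t, z = 3 - t

x = 4 - 8t, y = -5 + 5t, z = 3 - t


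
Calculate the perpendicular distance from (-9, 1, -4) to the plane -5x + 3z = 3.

distance = |a·x₀ + b·y₀ + c·z₀ - d| / √(a² + b² + c²)
  = |(-5)·(-9) + 0·1 + 3·(-4) - 3| / √((-5)² + 0² + 3²)
  = |45 + 0 - 12 - 3| / √(25 + 0 + 9)
  = |30| / √34
  = 30 / 5.831
  ≈ 5.145

5.145


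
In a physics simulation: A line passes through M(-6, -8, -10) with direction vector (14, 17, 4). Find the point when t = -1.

P(t) = M + t·d
  = (-6 + 14·(-1), -8 + 17·(-1), -10 + 4·(-1))
  = (-6 - 14, -8 - 17, -10 - 4)
  = (-20, -25, -14)

(-20, -25, -14)


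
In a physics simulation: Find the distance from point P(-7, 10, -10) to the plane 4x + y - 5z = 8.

distance = |a·x₀ + b·y₀ + c·z₀ - d| / √(a² + b² + c²)
  = |4·(-7) + 1·10 + (-5)·(-10) - 8| / √(4² + 1² + (-5)²)
  = |-28 + 10 + 50 - 8| / √(16 + 1 + 25)
  = |24| / √42
  = 24 / 6.481
  ≈ 3.703

3.703


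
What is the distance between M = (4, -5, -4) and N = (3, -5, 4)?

d = √[(x₂-x₁)² + (y₂-y₁)² + (z₂-z₁)²]
  = √[(-1)² + 0² + 8²]
  = √[1 + 0 + 64]
  = √65
  ≈ 8.062

8.062


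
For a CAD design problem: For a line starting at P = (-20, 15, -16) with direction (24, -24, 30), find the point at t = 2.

P(t) = P + t·d
  = (-20 + 24·2, 15 + (-24)·2, -16 + 30·2)
  = (-20 + 48, 15 - 48, -16 + 60)
  = (28, -33, 44)

(28, -33, 44)


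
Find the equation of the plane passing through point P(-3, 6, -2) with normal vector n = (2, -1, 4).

The plane through P with normal n = (a, b, c) satisfies n·(r - P) = 0,
i.e. ax + by + cz = a·x₀ + b·y₀ + c·z₀.
d = 2·(-3) + (-1)·6 + 4·(-2)
  = -6 - 6 - 8
  = -20
Equation: 2x - y + 4z = -20

2x - y + 4z = -20


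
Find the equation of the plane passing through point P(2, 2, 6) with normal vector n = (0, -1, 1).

The plane through P with normal n = (a, b, c) satisfies n·(r - P) = 0,
i.e. ax + by + cz = a·x₀ + b·y₀ + c·z₀.
d = 0·2 + (-1)·2 + 1·6
  = 0 - 2 + 6
  = 4
Equation: -y + z = 4

-y + z = 4


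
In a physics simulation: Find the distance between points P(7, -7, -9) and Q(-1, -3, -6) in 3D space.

d = √[(x₂-x₁)² + (y₂-y₁)² + (z₂-z₁)²]
  = √[(-8)² + 4² + 3²]
  = √[64 + 16 + 9]
  = √89
  ≈ 9.434

9.434


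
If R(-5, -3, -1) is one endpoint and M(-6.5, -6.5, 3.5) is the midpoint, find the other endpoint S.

S = 2M - R
  = (2·(-6.5) - (-5), 2·(-6.5) - (-3), 2·3.5 - (-1))
  = (-13 + 5, -13 + 3, 7 + 1)
  = (-8, -10, 8)

(-8, -10, 8)


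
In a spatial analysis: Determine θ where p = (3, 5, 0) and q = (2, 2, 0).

p·q = 3·2 + 5·2 + 0·0 = 6 + 10 + 0 = 16
|p| = √(3² + 5² + 0²) = √34 ≈ 5.831
|q| = √(2² + 2² + 0²) = √8 ≈ 2.828
cos θ = (p·q)/(|p||q|) = 16/(5.831·2.828) ≈ 0.9701
θ = arccos(0.9701) ≈ 14.04°

14.04°


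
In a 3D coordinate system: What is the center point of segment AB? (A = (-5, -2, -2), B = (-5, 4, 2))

M = ((x₁+x₂)/2, (y₁+y₂)/2, (z₁+z₂)/2)
  = ((-5 - 5)/2, (-2 + 4)/2, (-2 + 2)/2)
  = (-10/2, 2/2, 0/2)
  = (-5, 1, 0)

(-5, 1, 0)


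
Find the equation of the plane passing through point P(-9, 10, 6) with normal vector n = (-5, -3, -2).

The plane through P with normal n = (a, b, c) satisfies n·(r - P) = 0,
i.e. ax + by + cz = a·x₀ + b·y₀ + c·z₀.
d = (-5)·(-9) + (-3)·10 + (-2)·6
  = 45 - 30 - 12
  = 3
Equation: -5x - 3y - 2z = 3

-5x - 3y - 2z = 3


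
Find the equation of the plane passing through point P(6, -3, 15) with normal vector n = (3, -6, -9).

The plane through P with normal n = (a, b, c) satisfies n·(r - P) = 0,
i.e. ax + by + cz = a·x₀ + b·y₀ + c·z₀.
d = 3·6 + (-6)·(-3) + (-9)·15
  = 18 + 18 - 135
  = -99
Equation: 3x - 6y - 9z = -99

3x - 6y - 9z = -99


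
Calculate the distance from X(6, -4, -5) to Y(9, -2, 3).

d = √[(x₂-x₁)² + (y₂-y₁)² + (z₂-z₁)²]
  = √[3² + 2² + 8²]
  = √[9 + 4 + 64]
  = √77
  ≈ 8.775

8.775


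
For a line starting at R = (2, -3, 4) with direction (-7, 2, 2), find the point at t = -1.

P(t) = R + t·d
  = (2 + (-7)·(-1), -3 + 2·(-1), 4 + 2·(-1))
  = (2 + 7, -3 - 2, 4 - 2)
  = (9, -5, 2)

(9, -5, 2)


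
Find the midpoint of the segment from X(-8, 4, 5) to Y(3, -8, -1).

M = ((x₁+x₂)/2, (y₁+y₂)/2, (z₁+z₂)/2)
  = ((-8 + 3)/2, (4 - 8)/2, (5 - 1)/2)
  = (-5/2, -4/2, 4/2)
  = (-2.5, -2, 2)

(-2.5, -2, 2)


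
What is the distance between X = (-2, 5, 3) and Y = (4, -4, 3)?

d = √[(x₂-x₁)² + (y₂-y₁)² + (z₂-z₁)²]
  = √[6² + (-9)² + 0²]
  = √[36 + 81 + 0]
  = √117
  ≈ 10.82

10.82


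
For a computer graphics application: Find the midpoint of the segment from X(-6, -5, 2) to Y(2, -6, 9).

M = ((x₁+x₂)/2, (y₁+y₂)/2, (z₁+z₂)/2)
  = ((-6 + 2)/2, (-5 - 6)/2, (2 + 9)/2)
  = (-4/2, -11/2, 11/2)
  = (-2, -5.5, 5.5)

(-2, -5.5, 5.5)


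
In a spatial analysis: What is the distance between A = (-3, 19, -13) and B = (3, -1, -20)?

d = √[(x₂-x₁)² + (y₂-y₁)² + (z₂-z₁)²]
  = √[6² + (-20)² + (-7)²]
  = √[36 + 400 + 49]
  = √485
  ≈ 22.02

22.02


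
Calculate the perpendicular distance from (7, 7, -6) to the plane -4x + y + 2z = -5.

distance = |a·x₀ + b·y₀ + c·z₀ - d| / √(a² + b² + c²)
  = |(-4)·7 + 1·7 + 2·(-6) - (-5)| / √((-4)² + 1² + 2²)
  = |-28 + 7 - 12 + 5| / √(16 + 1 + 4)
  = |-28| / √21
  = 28 / 4.583
  ≈ 6.11

6.11


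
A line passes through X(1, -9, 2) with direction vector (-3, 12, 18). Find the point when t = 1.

P(t) = X + t·d
  = (1 + (-3)·1, -9 + 12·1, 2 + 18·1)
  = (1 - 3, -9 + 12, 2 + 18)
  = (-2, 3, 20)

(-2, 3, 20)


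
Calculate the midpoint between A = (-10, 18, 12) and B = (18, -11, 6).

M = ((x₁+x₂)/2, (y₁+y₂)/2, (z₁+z₂)/2)
  = ((-10 + 18)/2, (18 - 11)/2, (12 + 6)/2)
  = (8/2, 7/2, 18/2)
  = (4, 3.5, 9)

(4, 3.5, 9)


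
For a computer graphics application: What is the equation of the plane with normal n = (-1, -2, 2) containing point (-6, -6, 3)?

The plane through P with normal n = (a, b, c) satisfies n·(r - P) = 0,
i.e. ax + by + cz = a·x₀ + b·y₀ + c·z₀.
d = (-1)·(-6) + (-2)·(-6) + 2·3
  = 6 + 12 + 6
  = 24
Equation: -x - 2y + 2z = 24

-x - 2y + 2z = 24


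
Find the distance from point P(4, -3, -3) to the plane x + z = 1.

distance = |a·x₀ + b·y₀ + c·z₀ - d| / √(a² + b² + c²)
  = |1·4 + 0·(-3) + 1·(-3) - 1| / √(1² + 0² + 1²)
  = |4 + 0 - 3 - 1| / √(1 + 0 + 1)
  = |0| / √2
  = 0 / 1.414
  ≈ 0

0


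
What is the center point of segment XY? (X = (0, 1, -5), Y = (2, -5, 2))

M = ((x₁+x₂)/2, (y₁+y₂)/2, (z₁+z₂)/2)
  = ((0 + 2)/2, (1 - 5)/2, (-5 + 2)/2)
  = (2/2, -4/2, -3/2)
  = (1, -2, -1.5)

(1, -2, -1.5)


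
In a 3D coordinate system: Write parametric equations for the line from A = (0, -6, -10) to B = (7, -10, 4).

Direction vector d = B - A = (7 + 0, -10 + 6, 4 + 10) = (7, -4, 14)
Parametric form r = A + t·d:
x = 0 + 7t, y = -6 - 4t, z = -10 + 14t

x = 0 + 7t, y = -6 - 4t, z = -10 + 14t


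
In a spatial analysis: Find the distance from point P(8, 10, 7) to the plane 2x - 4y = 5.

distance = |a·x₀ + b·y₀ + c·z₀ - d| / √(a² + b² + c²)
  = |2·8 + (-4)·10 + 0·7 - 5| / √(2² + (-4)² + 0²)
  = |16 - 40 + 0 - 5| / √(4 + 16 + 0)
  = |-29| / √20
  = 29 / 4.472
  ≈ 6.485

6.485


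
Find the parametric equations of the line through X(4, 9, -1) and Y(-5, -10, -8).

Direction vector d = Y - X = (-5 - 4, -10 - 9, -8 + 1) = (-9, -19, -7)
Parametric form r = X + t·d:
x = 4 - 9t, y = 9 - 19t, z = -1 - 7t

x = 4 - 9t, y = 9 - 19t, z = -1 - 7t


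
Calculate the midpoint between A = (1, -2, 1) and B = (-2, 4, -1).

M = ((x₁+x₂)/2, (y₁+y₂)/2, (z₁+z₂)/2)
  = ((1 - 2)/2, (-2 + 4)/2, (1 - 1)/2)
  = (-1/2, 2/2, 0/2)
  = (-0.5, 1, 0)

(-0.5, 1, 0)


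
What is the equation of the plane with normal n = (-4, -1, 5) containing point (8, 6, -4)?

The plane through P with normal n = (a, b, c) satisfies n·(r - P) = 0,
i.e. ax + by + cz = a·x₀ + b·y₀ + c·z₀.
d = (-4)·8 + (-1)·6 + 5·(-4)
  = -32 - 6 - 20
  = -58
Equation: -4x - y + 5z = -58

-4x - y + 5z = -58


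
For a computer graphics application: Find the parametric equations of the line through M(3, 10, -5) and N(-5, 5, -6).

Direction vector d = N - M = (-5 - 3, 5 - 10, -6 + 5) = (-8, -5, -1)
Parametric form r = M + t·d:
x = 3 - 8t, y = 10 - 5t, z = -5 - t

x = 3 - 8t, y = 10 - 5t, z = -5 - t


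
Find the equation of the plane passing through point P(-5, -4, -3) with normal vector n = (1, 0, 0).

The plane through P with normal n = (a, b, c) satisfies n·(r - P) = 0,
i.e. ax + by + cz = a·x₀ + b·y₀ + c·z₀.
d = 1·(-5) + 0·(-4) + 0·(-3)
  = -5 + 0 + 0
  = -5
Equation: x = -5

x = -5


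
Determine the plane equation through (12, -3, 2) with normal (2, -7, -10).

The plane through P with normal n = (a, b, c) satisfies n·(r - P) = 0,
i.e. ax + by + cz = a·x₀ + b·y₀ + c·z₀.
d = 2·12 + (-7)·(-3) + (-10)·2
  = 24 + 21 - 20
  = 25
Equation: 2x - 7y - 10z = 25

2x - 7y - 10z = 25


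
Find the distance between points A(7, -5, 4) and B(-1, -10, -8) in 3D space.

d = √[(x₂-x₁)² + (y₂-y₁)² + (z₂-z₁)²]
  = √[(-8)² + (-5)² + (-12)²]
  = √[64 + 25 + 144]
  = √233
  ≈ 15.26

15.26


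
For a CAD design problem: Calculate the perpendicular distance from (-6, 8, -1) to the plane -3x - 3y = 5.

distance = |a·x₀ + b·y₀ + c·z₀ - d| / √(a² + b² + c²)
  = |(-3)·(-6) + (-3)·8 + 0·(-1) - 5| / √((-3)² + (-3)² + 0²)
  = |18 - 24 + 0 - 5| / √(9 + 9 + 0)
  = |-11| / √18
  = 11 / 4.243
  ≈ 2.593

2.593


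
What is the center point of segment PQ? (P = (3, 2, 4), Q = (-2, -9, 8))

M = ((x₁+x₂)/2, (y₁+y₂)/2, (z₁+z₂)/2)
  = ((3 - 2)/2, (2 - 9)/2, (4 + 8)/2)
  = (1/2, -7/2, 12/2)
  = (0.5, -3.5, 6)

(0.5, -3.5, 6)


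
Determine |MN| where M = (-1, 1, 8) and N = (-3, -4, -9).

d = √[(x₂-x₁)² + (y₂-y₁)² + (z₂-z₁)²]
  = √[(-2)² + (-5)² + (-17)²]
  = √[4 + 25 + 289]
  = √318
  ≈ 17.83

17.83


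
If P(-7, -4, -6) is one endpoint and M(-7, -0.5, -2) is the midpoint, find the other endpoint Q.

Q = 2M - P
  = (2·(-7) - (-7), 2·(-0.5) - (-4), 2·(-2) - (-6))
  = (-14 + 7, -1 + 4, -4 + 6)
  = (-7, 3, 2)

(-7, 3, 2)


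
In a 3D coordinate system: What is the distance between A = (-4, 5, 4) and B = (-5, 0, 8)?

d = √[(x₂-x₁)² + (y₂-y₁)² + (z₂-z₁)²]
  = √[(-1)² + (-5)² + 4²]
  = √[1 + 25 + 16]
  = √42
  ≈ 6.481

6.481


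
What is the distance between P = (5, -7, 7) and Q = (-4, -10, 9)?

d = √[(x₂-x₁)² + (y₂-y₁)² + (z₂-z₁)²]
  = √[(-9)² + (-3)² + 2²]
  = √[81 + 9 + 4]
  = √94
  ≈ 9.695

9.695


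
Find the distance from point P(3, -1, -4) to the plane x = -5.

distance = |a·x₀ + b·y₀ + c·z₀ - d| / √(a² + b² + c²)
  = |1·3 + 0·(-1) + 0·(-4) - (-5)| / √(1² + 0² + 0²)
  = |3 + 0 + 0 + 5| / √(1 + 0 + 0)
  = |8| / √1
  = 8 / 1
  ≈ 8

8


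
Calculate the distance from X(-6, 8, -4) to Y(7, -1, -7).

d = √[(x₂-x₁)² + (y₂-y₁)² + (z₂-z₁)²]
  = √[13² + (-9)² + (-3)²]
  = √[169 + 81 + 9]
  = √259
  ≈ 16.09

16.09


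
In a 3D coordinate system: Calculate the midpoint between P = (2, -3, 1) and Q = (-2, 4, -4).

M = ((x₁+x₂)/2, (y₁+y₂)/2, (z₁+z₂)/2)
  = ((2 - 2)/2, (-3 + 4)/2, (1 - 4)/2)
  = (0/2, 1/2, -3/2)
  = (0, 0.5, -1.5)

(0, 0.5, -1.5)


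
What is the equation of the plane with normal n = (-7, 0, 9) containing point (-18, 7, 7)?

The plane through P with normal n = (a, b, c) satisfies n·(r - P) = 0,
i.e. ax + by + cz = a·x₀ + b·y₀ + c·z₀.
d = (-7)·(-18) + 0·7 + 9·7
  = 126 + 0 + 63
  = 189
Equation: -7x + 9z = 189

-7x + 9z = 189


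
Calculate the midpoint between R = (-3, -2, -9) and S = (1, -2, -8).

M = ((x₁+x₂)/2, (y₁+y₂)/2, (z₁+z₂)/2)
  = ((-3 + 1)/2, (-2 - 2)/2, (-9 - 8)/2)
  = (-2/2, -4/2, -17/2)
  = (-1, -2, -8.5)

(-1, -2, -8.5)


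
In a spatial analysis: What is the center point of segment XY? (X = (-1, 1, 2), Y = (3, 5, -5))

M = ((x₁+x₂)/2, (y₁+y₂)/2, (z₁+z₂)/2)
  = ((-1 + 3)/2, (1 + 5)/2, (2 - 5)/2)
  = (2/2, 6/2, -3/2)
  = (1, 3, -1.5)

(1, 3, -1.5)


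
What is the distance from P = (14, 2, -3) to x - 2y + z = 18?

distance = |a·x₀ + b·y₀ + c·z₀ - d| / √(a² + b² + c²)
  = |1·14 + (-2)·2 + 1·(-3) - 18| / √(1² + (-2)² + 1²)
  = |14 - 4 - 3 - 18| / √(1 + 4 + 1)
  = |-11| / √6
  = 11 / 2.449
  ≈ 4.491

4.491


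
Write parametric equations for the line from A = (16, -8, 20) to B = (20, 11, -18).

Direction vector d = B - A = (20 - 16, 11 + 8, -18 - 20) = (4, 19, -38)
Parametric form r = A + t·d:
x = 16 + 4t, y = -8 + 19t, z = 20 - 38t

x = 16 + 4t, y = -8 + 19t, z = 20 - 38t


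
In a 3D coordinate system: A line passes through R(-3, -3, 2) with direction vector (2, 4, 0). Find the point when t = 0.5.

P(t) = R + t·d
  = (-3 + 2·0.5, -3 + 4·0.5, 2 + 0·0.5)
  = (-3 + 1, -3 + 2, 2 + 0)
  = (-2, -1, 2)

(-2, -1, 2)


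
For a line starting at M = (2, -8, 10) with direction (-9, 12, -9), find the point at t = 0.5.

P(t) = M + t·d
  = (2 + (-9)·0.5, -8 + 12·0.5, 10 + (-9)·0.5)
  = (2 - 4.5, -8 + 6, 10 - 4.5)
  = (-2.5, -2, 5.5)

(-2.5, -2, 5.5)


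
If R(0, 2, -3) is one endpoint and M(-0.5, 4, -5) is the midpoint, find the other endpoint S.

S = 2M - R
  = (2·(-0.5) - 0, 2·4 - 2, 2·(-5) - (-3))
  = (-1 + 0, 8 - 2, -10 + 3)
  = (-1, 6, -7)

(-1, 6, -7)


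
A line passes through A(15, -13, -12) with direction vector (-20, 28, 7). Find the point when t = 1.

P(t) = A + t·d
  = (15 + (-20)·1, -13 + 28·1, -12 + 7·1)
  = (15 - 20, -13 + 28, -12 + 7)
  = (-5, 15, -5)

(-5, 15, -5)


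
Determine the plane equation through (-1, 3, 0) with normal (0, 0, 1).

The plane through P with normal n = (a, b, c) satisfies n·(r - P) = 0,
i.e. ax + by + cz = a·x₀ + b·y₀ + c·z₀.
d = 0·(-1) + 0·3 + 1·0
  = 0 + 0 + 0
  = 0
Equation: z = 0

z = 0


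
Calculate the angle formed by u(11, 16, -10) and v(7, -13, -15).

u·v = 11·7 + 16·(-13) + (-10)·(-15) = 77 - 208 + 150 = 19
|u| = √(11² + 16² + (-10)²) = √477 ≈ 21.84
|v| = √(7² + (-13)² + (-15)²) = √443 ≈ 21.05
cos θ = (u·v)/(|u||v|) = 19/(21.84·21.05) ≈ 0.04133
θ = arccos(0.04133) ≈ 87.63°

87.63°


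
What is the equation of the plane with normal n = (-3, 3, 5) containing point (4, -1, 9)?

The plane through P with normal n = (a, b, c) satisfies n·(r - P) = 0,
i.e. ax + by + cz = a·x₀ + b·y₀ + c·z₀.
d = (-3)·4 + 3·(-1) + 5·9
  = -12 - 3 + 45
  = 30
Equation: -3x + 3y + 5z = 30

-3x + 3y + 5z = 30


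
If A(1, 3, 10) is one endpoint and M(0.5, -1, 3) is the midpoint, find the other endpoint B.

B = 2M - A
  = (2·0.5 - 1, 2·(-1) - 3, 2·3 - 10)
  = (1 - 1, -2 - 3, 6 - 10)
  = (0, -5, -4)

(0, -5, -4)


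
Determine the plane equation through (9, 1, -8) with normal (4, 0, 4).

The plane through P with normal n = (a, b, c) satisfies n·(r - P) = 0,
i.e. ax + by + cz = a·x₀ + b·y₀ + c·z₀.
d = 4·9 + 0·1 + 4·(-8)
  = 36 + 0 - 32
  = 4
Equation: 4x + 4z = 4

4x + 4z = 4


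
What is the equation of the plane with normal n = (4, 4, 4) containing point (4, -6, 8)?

The plane through P with normal n = (a, b, c) satisfies n·(r - P) = 0,
i.e. ax + by + cz = a·x₀ + b·y₀ + c·z₀.
d = 4·4 + 4·(-6) + 4·8
  = 16 - 24 + 32
  = 24
Equation: 4x + 4y + 4z = 24

4x + 4y + 4z = 24


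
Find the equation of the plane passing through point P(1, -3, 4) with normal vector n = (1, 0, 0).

The plane through P with normal n = (a, b, c) satisfies n·(r - P) = 0,
i.e. ax + by + cz = a·x₀ + b·y₀ + c·z₀.
d = 1·1 + 0·(-3) + 0·4
  = 1 + 0 + 0
  = 1
Equation: x = 1

x = 1


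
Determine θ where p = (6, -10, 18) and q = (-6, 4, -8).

p·q = 6·(-6) + (-10)·4 + 18·(-8) = -36 - 40 - 144 = -220
|p| = √(6² + (-10)² + 18²) = √460 ≈ 21.45
|q| = √((-6)² + 4² + (-8)²) = √116 ≈ 10.77
cos θ = (p·q)/(|p||q|) = -220/(21.45·10.77) ≈ -0.9524
θ = arccos(-0.9524) ≈ 162.2°

162.2°


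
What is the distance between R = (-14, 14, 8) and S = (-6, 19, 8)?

d = √[(x₂-x₁)² + (y₂-y₁)² + (z₂-z₁)²]
  = √[8² + 5² + 0²]
  = √[64 + 25 + 0]
  = √89
  ≈ 9.434

9.434


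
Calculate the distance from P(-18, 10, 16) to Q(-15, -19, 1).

d = √[(x₂-x₁)² + (y₂-y₁)² + (z₂-z₁)²]
  = √[3² + (-29)² + (-15)²]
  = √[9 + 841 + 225]
  = √1075
  ≈ 32.79

32.79


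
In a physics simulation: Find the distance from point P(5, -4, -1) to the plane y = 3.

distance = |a·x₀ + b·y₀ + c·z₀ - d| / √(a² + b² + c²)
  = |0·5 + 1·(-4) + 0·(-1) - 3| / √(0² + 1² + 0²)
  = |0 - 4 + 0 - 3| / √(0 + 1 + 0)
  = |-7| / √1
  = 7 / 1
  ≈ 7

7


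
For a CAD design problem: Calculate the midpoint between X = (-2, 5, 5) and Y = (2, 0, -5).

M = ((x₁+x₂)/2, (y₁+y₂)/2, (z₁+z₂)/2)
  = ((-2 + 2)/2, (5 + 0)/2, (5 - 5)/2)
  = (0/2, 5/2, 0/2)
  = (0, 2.5, 0)

(0, 2.5, 0)


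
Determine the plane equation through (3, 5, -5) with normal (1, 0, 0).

The plane through P with normal n = (a, b, c) satisfies n·(r - P) = 0,
i.e. ax + by + cz = a·x₀ + b·y₀ + c·z₀.
d = 1·3 + 0·5 + 0·(-5)
  = 3 + 0 + 0
  = 3
Equation: x = 3

x = 3


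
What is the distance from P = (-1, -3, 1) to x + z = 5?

distance = |a·x₀ + b·y₀ + c·z₀ - d| / √(a² + b² + c²)
  = |1·(-1) + 0·(-3) + 1·1 - 5| / √(1² + 0² + 1²)
  = |-1 + 0 + 1 - 5| / √(1 + 0 + 1)
  = |-5| / √2
  = 5 / 1.414
  ≈ 3.536

3.536


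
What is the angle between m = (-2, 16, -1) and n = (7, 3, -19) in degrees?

m·n = (-2)·7 + 16·3 + (-1)·(-19) = -14 + 48 + 19 = 53
|m| = √((-2)² + 16² + (-1)²) = √261 ≈ 16.16
|n| = √(7² + 3² + (-19)²) = √419 ≈ 20.47
cos θ = (m·n)/(|m||n|) = 53/(16.16·20.47) ≈ 0.1603
θ = arccos(0.1603) ≈ 80.78°

80.78°


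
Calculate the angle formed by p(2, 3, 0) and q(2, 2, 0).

p·q = 2·2 + 3·2 + 0·0 = 4 + 6 + 0 = 10
|p| = √(2² + 3² + 0²) = √13 ≈ 3.606
|q| = √(2² + 2² + 0²) = √8 ≈ 2.828
cos θ = (p·q)/(|p||q|) = 10/(3.606·2.828) ≈ 0.9806
θ = arccos(0.9806) ≈ 11.31°

11.31°


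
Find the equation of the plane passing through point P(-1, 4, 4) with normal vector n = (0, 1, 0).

The plane through P with normal n = (a, b, c) satisfies n·(r - P) = 0,
i.e. ax + by + cz = a·x₀ + b·y₀ + c·z₀.
d = 0·(-1) + 1·4 + 0·4
  = 0 + 4 + 0
  = 4
Equation: y = 4

y = 4


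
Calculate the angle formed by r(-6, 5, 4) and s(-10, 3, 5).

r·s = (-6)·(-10) + 5·3 + 4·5 = 60 + 15 + 20 = 95
|r| = √((-6)² + 5² + 4²) = √77 ≈ 8.775
|s| = √((-10)² + 3² + 5²) = √134 ≈ 11.58
cos θ = (r·s)/(|r||s|) = 95/(8.775·11.58) ≈ 0.9352
θ = arccos(0.9352) ≈ 20.73°

20.73°


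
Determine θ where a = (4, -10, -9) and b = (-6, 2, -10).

a·b = 4·(-6) + (-10)·2 + (-9)·(-10) = -24 - 20 + 90 = 46
|a| = √(4² + (-10)² + (-9)²) = √197 ≈ 14.04
|b| = √((-6)² + 2² + (-10)²) = √140 ≈ 11.83
cos θ = (a·b)/(|a||b|) = 46/(14.04·11.83) ≈ 0.277
θ = arccos(0.277) ≈ 73.92°

73.92°


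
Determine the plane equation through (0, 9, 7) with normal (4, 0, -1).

The plane through P with normal n = (a, b, c) satisfies n·(r - P) = 0,
i.e. ax + by + cz = a·x₀ + b·y₀ + c·z₀.
d = 4·0 + 0·9 + (-1)·7
  = 0 + 0 - 7
  = -7
Equation: 4x - z = -7

4x - z = -7


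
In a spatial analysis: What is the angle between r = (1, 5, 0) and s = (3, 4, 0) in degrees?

r·s = 1·3 + 5·4 + 0·0 = 3 + 20 + 0 = 23
|r| = √(1² + 5² + 0²) = √26 ≈ 5.099
|s| = √(3² + 4² + 0²) = √25 ≈ 5
cos θ = (r·s)/(|r||s|) = 23/(5.099·5) ≈ 0.9021
θ = arccos(0.9021) ≈ 25.56°

25.56°


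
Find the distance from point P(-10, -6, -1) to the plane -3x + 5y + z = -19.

distance = |a·x₀ + b·y₀ + c·z₀ - d| / √(a² + b² + c²)
  = |(-3)·(-10) + 5·(-6) + 1·(-1) - (-19)| / √((-3)² + 5² + 1²)
  = |30 - 30 - 1 + 19| / √(9 + 25 + 1)
  = |18| / √35
  = 18 / 5.916
  ≈ 3.043

3.043


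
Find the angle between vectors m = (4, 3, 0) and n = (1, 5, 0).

m·n = 4·1 + 3·5 + 0·0 = 4 + 15 + 0 = 19
|m| = √(4² + 3² + 0²) = √25 ≈ 5
|n| = √(1² + 5² + 0²) = √26 ≈ 5.099
cos θ = (m·n)/(|m||n|) = 19/(5·5.099) ≈ 0.7452
θ = arccos(0.7452) ≈ 41.82°

41.82°


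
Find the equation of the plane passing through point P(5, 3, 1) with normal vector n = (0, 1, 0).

The plane through P with normal n = (a, b, c) satisfies n·(r - P) = 0,
i.e. ax + by + cz = a·x₀ + b·y₀ + c·z₀.
d = 0·5 + 1·3 + 0·1
  = 0 + 3 + 0
  = 3
Equation: y = 3

y = 3


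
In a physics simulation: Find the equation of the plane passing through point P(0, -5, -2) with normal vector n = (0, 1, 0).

The plane through P with normal n = (a, b, c) satisfies n·(r - P) = 0,
i.e. ax + by + cz = a·x₀ + b·y₀ + c·z₀.
d = 0·0 + 1·(-5) + 0·(-2)
  = 0 - 5 + 0
  = -5
Equation: y = -5

y = -5


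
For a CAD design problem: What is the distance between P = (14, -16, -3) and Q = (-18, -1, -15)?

d = √[(x₂-x₁)² + (y₂-y₁)² + (z₂-z₁)²]
  = √[(-32)² + 15² + (-12)²]
  = √[1024 + 225 + 144]
  = √1393
  ≈ 37.32

37.32


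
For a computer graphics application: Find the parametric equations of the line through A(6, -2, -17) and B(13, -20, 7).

Direction vector d = B - A = (13 - 6, -20 + 2, 7 + 17) = (7, -18, 24)
Parametric form r = A + t·d:
x = 6 + 7t, y = -2 - 18t, z = -17 + 24t

x = 6 + 7t, y = -2 - 18t, z = -17 + 24t


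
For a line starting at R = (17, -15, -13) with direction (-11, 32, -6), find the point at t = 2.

P(t) = R + t·d
  = (17 + (-11)·2, -15 + 32·2, -13 + (-6)·2)
  = (17 - 22, -15 + 64, -13 - 12)
  = (-5, 49, -25)

(-5, 49, -25)


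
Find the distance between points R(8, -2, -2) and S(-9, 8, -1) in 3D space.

d = √[(x₂-x₁)² + (y₂-y₁)² + (z₂-z₁)²]
  = √[(-17)² + 10² + 1²]
  = √[289 + 100 + 1]
  = √390
  ≈ 19.75

19.75


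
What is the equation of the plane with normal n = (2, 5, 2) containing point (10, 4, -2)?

The plane through P with normal n = (a, b, c) satisfies n·(r - P) = 0,
i.e. ax + by + cz = a·x₀ + b·y₀ + c·z₀.
d = 2·10 + 5·4 + 2·(-2)
  = 20 + 20 - 4
  = 36
Equation: 2x + 5y + 2z = 36

2x + 5y + 2z = 36


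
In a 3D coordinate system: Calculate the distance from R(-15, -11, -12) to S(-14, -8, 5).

d = √[(x₂-x₁)² + (y₂-y₁)² + (z₂-z₁)²]
  = √[1² + 3² + 17²]
  = √[1 + 9 + 289]
  = √299
  ≈ 17.29

17.29


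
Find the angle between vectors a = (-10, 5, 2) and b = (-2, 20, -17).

a·b = (-10)·(-2) + 5·20 + 2·(-17) = 20 + 100 - 34 = 86
|a| = √((-10)² + 5² + 2²) = √129 ≈ 11.36
|b| = √((-2)² + 20² + (-17)²) = √693 ≈ 26.32
cos θ = (a·b)/(|a||b|) = 86/(11.36·26.32) ≈ 0.2876
θ = arccos(0.2876) ≈ 73.28°

73.28°


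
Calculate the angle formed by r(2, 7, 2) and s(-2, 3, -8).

r·s = 2·(-2) + 7·3 + 2·(-8) = -4 + 21 - 16 = 1
|r| = √(2² + 7² + 2²) = √57 ≈ 7.55
|s| = √((-2)² + 3² + (-8)²) = √77 ≈ 8.775
cos θ = (r·s)/(|r||s|) = 1/(7.55·8.775) ≈ 0.01509
θ = arccos(0.01509) ≈ 89.14°

89.14°


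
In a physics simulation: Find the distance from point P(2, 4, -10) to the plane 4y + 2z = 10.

distance = |a·x₀ + b·y₀ + c·z₀ - d| / √(a² + b² + c²)
  = |0·2 + 4·4 + 2·(-10) - 10| / √(0² + 4² + 2²)
  = |0 + 16 - 20 - 10| / √(0 + 16 + 4)
  = |-14| / √20
  = 14 / 4.472
  ≈ 3.13

3.13


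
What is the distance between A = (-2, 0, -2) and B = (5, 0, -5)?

d = √[(x₂-x₁)² + (y₂-y₁)² + (z₂-z₁)²]
  = √[7² + 0² + (-3)²]
  = √[49 + 0 + 9]
  = √58
  ≈ 7.616

7.616


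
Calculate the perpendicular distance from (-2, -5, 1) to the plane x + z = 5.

distance = |a·x₀ + b·y₀ + c·z₀ - d| / √(a² + b² + c²)
  = |1·(-2) + 0·(-5) + 1·1 - 5| / √(1² + 0² + 1²)
  = |-2 + 0 + 1 - 5| / √(1 + 0 + 1)
  = |-6| / √2
  = 6 / 1.414
  ≈ 4.243

4.243


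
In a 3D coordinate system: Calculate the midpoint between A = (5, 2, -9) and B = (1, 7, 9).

M = ((x₁+x₂)/2, (y₁+y₂)/2, (z₁+z₂)/2)
  = ((5 + 1)/2, (2 + 7)/2, (-9 + 9)/2)
  = (6/2, 9/2, 0/2)
  = (3, 4.5, 0)

(3, 4.5, 0)


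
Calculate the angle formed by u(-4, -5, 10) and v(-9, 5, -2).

u·v = (-4)·(-9) + (-5)·5 + 10·(-2) = 36 - 25 - 20 = -9
|u| = √((-4)² + (-5)² + 10²) = √141 ≈ 11.87
|v| = √((-9)² + 5² + (-2)²) = √110 ≈ 10.49
cos θ = (u·v)/(|u||v|) = -9/(11.87·10.49) ≈ -0.07227
θ = arccos(-0.07227) ≈ 94.14°

94.14°


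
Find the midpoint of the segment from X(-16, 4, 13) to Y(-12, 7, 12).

M = ((x₁+x₂)/2, (y₁+y₂)/2, (z₁+z₂)/2)
  = ((-16 - 12)/2, (4 + 7)/2, (13 + 12)/2)
  = (-28/2, 11/2, 25/2)
  = (-14, 5.5, 12.5)

(-14, 5.5, 12.5)


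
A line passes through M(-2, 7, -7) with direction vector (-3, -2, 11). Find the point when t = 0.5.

P(t) = M + t·d
  = (-2 + (-3)·0.5, 7 + (-2)·0.5, -7 + 11·0.5)
  = (-2 - 1.5, 7 - 1, -7 + 5.5)
  = (-3.5, 6, -1.5)

(-3.5, 6, -1.5)


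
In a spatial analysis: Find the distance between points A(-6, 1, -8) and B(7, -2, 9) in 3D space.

d = √[(x₂-x₁)² + (y₂-y₁)² + (z₂-z₁)²]
  = √[13² + (-3)² + 17²]
  = √[169 + 9 + 289]
  = √467
  ≈ 21.61

21.61


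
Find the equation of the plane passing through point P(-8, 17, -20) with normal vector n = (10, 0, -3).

The plane through P with normal n = (a, b, c) satisfies n·(r - P) = 0,
i.e. ax + by + cz = a·x₀ + b·y₀ + c·z₀.
d = 10·(-8) + 0·17 + (-3)·(-20)
  = -80 + 0 + 60
  = -20
Equation: 10x - 3z = -20

10x - 3z = -20


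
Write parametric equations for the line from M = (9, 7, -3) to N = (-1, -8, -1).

Direction vector d = N - M = (-1 - 9, -8 - 7, -1 + 3) = (-10, -15, 2)
Parametric form r = M + t·d:
x = 9 - 10t, y = 7 - 15t, z = -3 + 2t

x = 9 - 10t, y = 7 - 15t, z = -3 + 2t


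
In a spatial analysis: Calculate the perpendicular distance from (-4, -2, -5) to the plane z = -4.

distance = |a·x₀ + b·y₀ + c·z₀ - d| / √(a² + b² + c²)
  = |0·(-4) + 0·(-2) + 1·(-5) - (-4)| / √(0² + 0² + 1²)
  = |0 + 0 - 5 + 4| / √(0 + 0 + 1)
  = |-1| / √1
  = 1 / 1
  ≈ 1

1


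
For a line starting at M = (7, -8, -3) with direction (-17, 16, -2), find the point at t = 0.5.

P(t) = M + t·d
  = (7 + (-17)·0.5, -8 + 16·0.5, -3 + (-2)·0.5)
  = (7 - 8.5, -8 + 8, -3 - 1)
  = (-1.5, 0, -4)

(-1.5, 0, -4)


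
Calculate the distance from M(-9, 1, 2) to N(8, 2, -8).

d = √[(x₂-x₁)² + (y₂-y₁)² + (z₂-z₁)²]
  = √[17² + 1² + (-10)²]
  = √[289 + 1 + 100]
  = √390
  ≈ 19.75

19.75


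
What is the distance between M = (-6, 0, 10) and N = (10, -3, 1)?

d = √[(x₂-x₁)² + (y₂-y₁)² + (z₂-z₁)²]
  = √[16² + (-3)² + (-9)²]
  = √[256 + 9 + 81]
  = √346
  ≈ 18.6

18.6


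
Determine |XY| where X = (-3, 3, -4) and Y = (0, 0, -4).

d = √[(x₂-x₁)² + (y₂-y₁)² + (z₂-z₁)²]
  = √[3² + (-3)² + 0²]
  = √[9 + 9 + 0]
  = √18
  ≈ 4.243

4.243


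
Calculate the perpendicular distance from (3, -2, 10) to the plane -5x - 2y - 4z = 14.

distance = |a·x₀ + b·y₀ + c·z₀ - d| / √(a² + b² + c²)
  = |(-5)·3 + (-2)·(-2) + (-4)·10 - 14| / √((-5)² + (-2)² + (-4)²)
  = |-15 + 4 - 40 - 14| / √(25 + 4 + 16)
  = |-65| / √45
  = 65 / 6.708
  ≈ 9.69

9.69


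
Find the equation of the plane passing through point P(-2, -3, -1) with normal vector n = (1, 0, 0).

The plane through P with normal n = (a, b, c) satisfies n·(r - P) = 0,
i.e. ax + by + cz = a·x₀ + b·y₀ + c·z₀.
d = 1·(-2) + 0·(-3) + 0·(-1)
  = -2 + 0 + 0
  = -2
Equation: x = -2

x = -2


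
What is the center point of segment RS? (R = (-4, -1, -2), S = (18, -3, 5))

M = ((x₁+x₂)/2, (y₁+y₂)/2, (z₁+z₂)/2)
  = ((-4 + 18)/2, (-1 - 3)/2, (-2 + 5)/2)
  = (14/2, -4/2, 3/2)
  = (7, -2, 1.5)

(7, -2, 1.5)


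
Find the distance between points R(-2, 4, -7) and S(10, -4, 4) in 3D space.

d = √[(x₂-x₁)² + (y₂-y₁)² + (z₂-z₁)²]
  = √[12² + (-8)² + 11²]
  = √[144 + 64 + 121]
  = √329
  ≈ 18.14

18.14


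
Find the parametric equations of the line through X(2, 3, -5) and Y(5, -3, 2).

Direction vector d = Y - X = (5 - 2, -3 - 3, 2 + 5) = (3, -6, 7)
Parametric form r = X + t·d:
x = 2 + 3t, y = 3 - 6t, z = -5 + 7t

x = 2 + 3t, y = 3 - 6t, z = -5 + 7t


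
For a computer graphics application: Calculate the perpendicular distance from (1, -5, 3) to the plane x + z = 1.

distance = |a·x₀ + b·y₀ + c·z₀ - d| / √(a² + b² + c²)
  = |1·1 + 0·(-5) + 1·3 - 1| / √(1² + 0² + 1²)
  = |1 + 0 + 3 - 1| / √(1 + 0 + 1)
  = |3| / √2
  = 3 / 1.414
  ≈ 2.121

2.121


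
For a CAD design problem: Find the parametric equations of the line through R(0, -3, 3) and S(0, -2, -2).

Direction vector d = S - R = (0 + 0, -2 + 3, -2 - 3) = (0, 1, -5)
Parametric form r = R + t·d:
x = 0, y = -3 + t, z = 3 - 5t

x = 0, y = -3 + t, z = 3 - 5t


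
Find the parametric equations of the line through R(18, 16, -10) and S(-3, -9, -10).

Direction vector d = S - R = (-3 - 18, -9 - 16, -10 + 10) = (-21, -25, 0)
Parametric form r = R + t·d:
x = 18 - 21t, y = 16 - 25t, z = -10

x = 18 - 21t, y = 16 - 25t, z = -10


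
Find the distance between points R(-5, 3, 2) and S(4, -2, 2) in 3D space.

d = √[(x₂-x₁)² + (y₂-y₁)² + (z₂-z₁)²]
  = √[9² + (-5)² + 0²]
  = √[81 + 25 + 0]
  = √106
  ≈ 10.3

10.3


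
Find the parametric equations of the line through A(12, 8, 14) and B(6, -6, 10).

Direction vector d = B - A = (6 - 12, -6 - 8, 10 - 14) = (-6, -14, -4)
Parametric form r = A + t·d:
x = 12 - 6t, y = 8 - 14t, z = 14 - 4t

x = 12 - 6t, y = 8 - 14t, z = 14 - 4t


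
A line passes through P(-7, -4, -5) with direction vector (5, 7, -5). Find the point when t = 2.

P(t) = P + t·d
  = (-7 + 5·2, -4 + 7·2, -5 + (-5)·2)
  = (-7 + 10, -4 + 14, -5 - 10)
  = (3, 10, -15)

(3, 10, -15)
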